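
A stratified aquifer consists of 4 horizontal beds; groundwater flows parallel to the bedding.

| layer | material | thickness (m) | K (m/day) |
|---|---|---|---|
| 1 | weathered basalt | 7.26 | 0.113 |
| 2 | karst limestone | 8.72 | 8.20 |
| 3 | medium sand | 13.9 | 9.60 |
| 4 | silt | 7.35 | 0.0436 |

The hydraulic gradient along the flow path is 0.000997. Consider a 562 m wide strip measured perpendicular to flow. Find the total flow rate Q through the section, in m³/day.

115

Flow is parallel to layering, so each bed carries its own Darcy discharge and the transmissivities add.
Σ(K_i·b_i) = 0.113×7.26 + 8.20×8.72 + 9.60×13.9 + 0.0436×7.35 = 206.1 m²/day.
Hydraulic gradient i = 0.000997.
Q = Σ(K_i·b_i) · W · i = 206.1 × 562 × 0.0009970 = 115.5 m³/day.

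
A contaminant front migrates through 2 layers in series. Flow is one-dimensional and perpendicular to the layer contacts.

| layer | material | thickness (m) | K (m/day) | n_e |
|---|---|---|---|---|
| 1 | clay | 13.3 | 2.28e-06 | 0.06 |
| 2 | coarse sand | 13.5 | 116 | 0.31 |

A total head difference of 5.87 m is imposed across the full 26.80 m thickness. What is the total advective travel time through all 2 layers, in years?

13600

With flow normal to the layers, continuity requires the same specific discharge q through every layer.
Σ(b_i/K_i) = 13.3/2.28e-06 + 13.5/116 = 5.833e+06 d.
q = Δh / Σ(b_i/K_i) = 5.87 / 5.833e+06 = 1.006e-06 m/day.
In each layer the seepage velocity is v_i = q/n_i, so the layer transit time is t_i = b_i·n_i / q:
  layer 1 (clay): t_1 = 13.3 × 0.06 / 1.006e-06 = 7.930e+05 d
  layer 2 (coarse sand): t_2 = 13.5 × 0.31 / 1.006e-06 = 4.159e+06 d
Total t = Σ t_i = 4.952e+06 days = 13557 years.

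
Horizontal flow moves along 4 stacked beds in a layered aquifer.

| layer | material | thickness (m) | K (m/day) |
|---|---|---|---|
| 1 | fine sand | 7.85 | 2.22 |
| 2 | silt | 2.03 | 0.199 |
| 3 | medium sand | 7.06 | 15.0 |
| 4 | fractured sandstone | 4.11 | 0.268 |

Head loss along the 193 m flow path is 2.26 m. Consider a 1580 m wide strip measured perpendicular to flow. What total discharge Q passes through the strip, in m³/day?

Flow is parallel to layering, so each bed carries its own Darcy discharge and the transmissivities add.
Σ(K_i·b_i) = 2.22×7.85 + 0.199×2.03 + 15.0×7.06 + 0.268×4.11 = 124.8 m²/day.
Hydraulic gradient i = Δh / L = 2.26 / 193 = 0.01171.
Q = Σ(K_i·b_i) · W · i = 124.8 × 1580 × 0.01171 = 2310 m³/day.

2310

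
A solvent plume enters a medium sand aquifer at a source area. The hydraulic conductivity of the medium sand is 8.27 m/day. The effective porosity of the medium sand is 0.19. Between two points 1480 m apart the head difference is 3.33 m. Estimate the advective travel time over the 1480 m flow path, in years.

41.4

Hydraulic gradient i = Δh / L = 3.33 / 1480 = 0.002250.
Darcy flux q = K · i = 8.270 × 0.002250 = 0.01861 m/day.
Seepage velocity v = q / n_e = 0.01861 / 0.19 = 0.09793 m/day.
Travel time t = L / v = 1480 / 0.09793 = 15112 days = 41.37 years.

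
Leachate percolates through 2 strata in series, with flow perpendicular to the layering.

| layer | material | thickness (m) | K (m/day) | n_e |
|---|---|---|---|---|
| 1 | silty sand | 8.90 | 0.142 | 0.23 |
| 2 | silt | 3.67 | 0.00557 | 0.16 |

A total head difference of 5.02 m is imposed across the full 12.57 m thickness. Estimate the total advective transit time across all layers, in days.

379

With flow normal to the layers, continuity requires the same specific discharge q through every layer.
Σ(b_i/K_i) = 8.90/0.142 + 3.67/0.00557 = 721.6 d.
q = Δh / Σ(b_i/K_i) = 5.02 / 721.6 = 0.006957 m/day.
In each layer the seepage velocity is v_i = q/n_i, so the layer transit time is t_i = b_i·n_i / q:
  layer 1 (silty sand): t_1 = 8.90 × 0.23 / 0.006957 = 294.2 d
  layer 2 (silt): t_2 = 3.67 × 0.16 / 0.006957 = 84.40 d
Total t = Σ t_i = 378.6 days.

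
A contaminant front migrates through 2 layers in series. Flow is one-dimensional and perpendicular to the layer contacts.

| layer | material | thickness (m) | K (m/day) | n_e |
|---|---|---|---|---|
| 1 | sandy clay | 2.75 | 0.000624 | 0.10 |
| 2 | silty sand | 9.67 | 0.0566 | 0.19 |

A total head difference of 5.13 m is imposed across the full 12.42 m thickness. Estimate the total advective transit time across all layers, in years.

5.16

With flow normal to the layers, continuity requires the same specific discharge q through every layer.
Σ(b_i/K_i) = 2.75/0.000624 + 9.67/0.0566 = 4578 d.
q = Δh / Σ(b_i/K_i) = 5.13 / 4578 = 0.001121 m/day.
In each layer the seepage velocity is v_i = q/n_i, so the layer transit time is t_i = b_i·n_i / q:
  layer 1 (sandy clay): t_1 = 2.75 × 0.10 / 0.001121 = 245.4 d
  layer 2 (silty sand): t_2 = 9.67 × 0.19 / 0.001121 = 1640 d
Total t = Σ t_i = 1885 days = 5.161 years.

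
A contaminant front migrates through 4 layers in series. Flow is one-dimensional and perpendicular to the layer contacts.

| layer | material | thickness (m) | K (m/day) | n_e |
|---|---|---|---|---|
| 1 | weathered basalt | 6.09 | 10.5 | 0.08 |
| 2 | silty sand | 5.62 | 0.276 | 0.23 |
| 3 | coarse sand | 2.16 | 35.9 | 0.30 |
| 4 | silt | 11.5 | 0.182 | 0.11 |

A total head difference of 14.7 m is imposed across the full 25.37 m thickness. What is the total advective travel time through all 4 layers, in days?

With flow normal to the layers, continuity requires the same specific discharge q through every layer.
Σ(b_i/K_i) = 6.09/10.5 + 5.62/0.276 + 2.16/35.9 + 11.5/0.182 = 84.19 d.
q = Δh / Σ(b_i/K_i) = 14.7 / 84.19 = 0.1746 m/day.
In each layer the seepage velocity is v_i = q/n_i, so the layer transit time is t_i = b_i·n_i / q:
  layer 1 (weathered basalt): t_1 = 6.09 × 0.08 / 0.1746 = 2.790 d
  layer 2 (silty sand): t_2 = 5.62 × 0.23 / 0.1746 = 7.403 d
  layer 3 (coarse sand): t_3 = 2.16 × 0.30 / 0.1746 = 3.711 d
  layer 4 (silt): t_4 = 11.5 × 0.11 / 0.1746 = 7.245 d
Total t = Σ t_i = 21.15 days.

21.1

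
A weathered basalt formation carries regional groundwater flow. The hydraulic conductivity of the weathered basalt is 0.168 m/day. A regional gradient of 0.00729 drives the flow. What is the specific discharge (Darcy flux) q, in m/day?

0.00122

Hydraulic gradient i = 0.00729.
Specific discharge q = K · i = 0.1680 × 0.007290 = 0.001225 m/day.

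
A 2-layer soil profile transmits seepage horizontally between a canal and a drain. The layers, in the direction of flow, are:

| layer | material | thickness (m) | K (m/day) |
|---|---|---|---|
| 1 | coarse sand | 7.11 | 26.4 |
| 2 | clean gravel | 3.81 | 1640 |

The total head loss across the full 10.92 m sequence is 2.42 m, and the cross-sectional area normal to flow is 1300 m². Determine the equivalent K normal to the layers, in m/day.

Flow is perpendicular to layering, so the layers act in series and the equivalent K is the thickness-weighted harmonic mean.
Total thickness L = 7.11 + 3.81 = 10.92 m.
Σ(b_i/K_i) = 7.11/26.4 + 3.81/1640 = 0.2716 d.
K_eq = L / Σ(b_i/K_i) = 10.92 / 0.2716 = 40.20 m/day.

40.2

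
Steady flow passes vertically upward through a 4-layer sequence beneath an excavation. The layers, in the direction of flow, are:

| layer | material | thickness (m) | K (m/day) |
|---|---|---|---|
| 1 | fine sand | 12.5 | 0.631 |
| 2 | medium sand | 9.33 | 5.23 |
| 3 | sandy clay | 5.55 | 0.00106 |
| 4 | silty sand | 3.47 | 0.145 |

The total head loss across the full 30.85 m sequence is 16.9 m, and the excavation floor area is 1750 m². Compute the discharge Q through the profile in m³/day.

5.60

Flow is perpendicular to layering, so the layers act in series and the equivalent K is the thickness-weighted harmonic mean.
Total thickness L = 12.5 + 9.33 + 5.55 + 3.47 = 30.85 m.
Σ(b_i/K_i) = 12.5/0.631 + 9.33/5.23 + 5.55/0.00106 + 3.47/0.145 = 5281 d.
K_eq = L / Σ(b_i/K_i) = 30.85 / 5281 = 0.005841 m/day.
Q = K_eq · A · (Δh/L) = 0.005841 × 1750 × (16.9/30.85) = 5.600 m³/day.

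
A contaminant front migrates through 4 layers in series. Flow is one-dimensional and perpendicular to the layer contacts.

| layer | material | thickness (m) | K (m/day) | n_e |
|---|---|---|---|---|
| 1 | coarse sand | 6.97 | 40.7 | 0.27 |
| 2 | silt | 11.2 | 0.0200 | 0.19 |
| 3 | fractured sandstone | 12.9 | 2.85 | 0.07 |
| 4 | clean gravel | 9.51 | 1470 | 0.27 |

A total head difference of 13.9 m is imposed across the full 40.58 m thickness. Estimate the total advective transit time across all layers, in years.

0.832

With flow normal to the layers, continuity requires the same specific discharge q through every layer.
Σ(b_i/K_i) = 6.97/40.7 + 11.2/0.0200 + 12.9/2.85 + 9.51/1470 = 564.7 d.
q = Δh / Σ(b_i/K_i) = 13.9 / 564.7 = 0.02461 m/day.
In each layer the seepage velocity is v_i = q/n_i, so the layer transit time is t_i = b_i·n_i / q:
  layer 1 (coarse sand): t_1 = 6.97 × 0.27 / 0.02461 = 76.45 d
  layer 2 (silt): t_2 = 11.2 × 0.19 / 0.02461 = 86.45 d
  layer 3 (fractured sandstone): t_3 = 12.9 × 0.07 / 0.02461 = 36.69 d
  layer 4 (clean gravel): t_4 = 9.51 × 0.27 / 0.02461 = 104.3 d
Total t = Σ t_i = 303.9 days = 0.8321 years.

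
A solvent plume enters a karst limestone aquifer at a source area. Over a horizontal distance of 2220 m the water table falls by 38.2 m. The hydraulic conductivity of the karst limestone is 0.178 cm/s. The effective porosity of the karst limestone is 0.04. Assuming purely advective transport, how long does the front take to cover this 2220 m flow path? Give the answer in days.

33.6

Convert K: 0.178 cm/s × 864 = 153.8 m/day.
Hydraulic gradient i = Δh / L = 38.2 / 2220 = 0.01721.
Darcy flux q = K · i = 153.8 × 0.01721 = 2.646 m/day.
Seepage velocity v = q / n_e = 2.646 / 0.04 = 66.16 m/day.
Travel time t = L / v = 2220 / 66.16 = 33.56 days.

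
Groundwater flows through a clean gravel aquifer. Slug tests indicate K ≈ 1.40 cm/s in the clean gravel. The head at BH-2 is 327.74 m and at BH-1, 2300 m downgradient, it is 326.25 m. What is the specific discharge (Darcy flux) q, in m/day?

0.784

Convert K: 1.40 cm/s × 864 = 1210 m/day.
Hydraulic gradient i = (327.74 − 326.25) / 2300 = 1.49 / 2300 = 0.0006478.
Specific discharge q = K · i = 1210 × 0.0006478 = 0.7836 m/day.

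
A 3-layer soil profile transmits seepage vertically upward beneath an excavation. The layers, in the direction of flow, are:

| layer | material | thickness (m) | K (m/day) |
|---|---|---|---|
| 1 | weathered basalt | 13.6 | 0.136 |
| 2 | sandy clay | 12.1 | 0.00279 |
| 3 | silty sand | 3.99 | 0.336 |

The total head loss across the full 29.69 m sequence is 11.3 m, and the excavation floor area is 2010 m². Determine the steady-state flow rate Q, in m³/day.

Flow is perpendicular to layering, so the layers act in series and the equivalent K is the thickness-weighted harmonic mean.
Total thickness L = 13.6 + 12.1 + 3.99 = 29.69 m.
Σ(b_i/K_i) = 13.6/0.136 + 12.1/0.00279 + 3.99/0.336 = 4449 d.
K_eq = L / Σ(b_i/K_i) = 29.69 / 4449 = 0.006674 m/day.
Q = K_eq · A · (Δh/L) = 0.006674 × 2010 × (11.3/29.69) = 5.105 m³/day.

5.11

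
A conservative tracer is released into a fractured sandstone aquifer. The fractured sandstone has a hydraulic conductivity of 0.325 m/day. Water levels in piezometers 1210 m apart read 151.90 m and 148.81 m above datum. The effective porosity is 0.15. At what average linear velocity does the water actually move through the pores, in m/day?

0.00553

Hydraulic gradient i = (151.90 − 148.81) / 1210 = 3.09 / 1210 = 0.002554.
Darcy flux q = K · i = 0.3250 × 0.002554 = 0.0008300 m/day.
Seepage velocity v = q / n_e = 0.0008300 / 0.15 = 0.005533 m/day.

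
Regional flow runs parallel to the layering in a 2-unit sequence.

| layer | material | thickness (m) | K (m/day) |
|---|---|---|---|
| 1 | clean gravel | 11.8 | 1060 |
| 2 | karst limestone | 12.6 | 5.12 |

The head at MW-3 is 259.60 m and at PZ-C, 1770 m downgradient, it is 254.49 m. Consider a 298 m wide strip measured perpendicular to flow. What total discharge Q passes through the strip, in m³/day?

Flow is parallel to layering, so each bed carries its own Darcy discharge and the transmissivities add.
Σ(K_i·b_i) = 1060×11.8 + 5.12×12.6 = 12573 m²/day.
Hydraulic gradient i = (259.60 − 254.49) / 1770 = 5.11 / 1770 = 0.002887.
Q = Σ(K_i·b_i) · W · i = 12573 × 298 × 0.002887 = 10816 m³/day.

10800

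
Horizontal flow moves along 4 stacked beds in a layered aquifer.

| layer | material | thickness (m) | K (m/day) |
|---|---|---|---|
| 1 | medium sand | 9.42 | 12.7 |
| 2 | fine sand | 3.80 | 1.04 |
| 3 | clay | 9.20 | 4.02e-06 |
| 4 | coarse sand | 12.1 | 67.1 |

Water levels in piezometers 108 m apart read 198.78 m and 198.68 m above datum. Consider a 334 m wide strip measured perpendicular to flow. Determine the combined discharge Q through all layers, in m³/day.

289

Flow is parallel to layering, so each bed carries its own Darcy discharge and the transmissivities add.
Σ(K_i·b_i) = 12.7×9.42 + 1.04×3.80 + 4.02e-06×9.20 + 67.1×12.1 = 935.5 m²/day.
Hydraulic gradient i = (198.78 − 198.68) / 108 = 0.1 / 108 = 0.0009259.
Q = Σ(K_i·b_i) · W · i = 935.5 × 334 × 0.0009259 = 289.3 m³/day.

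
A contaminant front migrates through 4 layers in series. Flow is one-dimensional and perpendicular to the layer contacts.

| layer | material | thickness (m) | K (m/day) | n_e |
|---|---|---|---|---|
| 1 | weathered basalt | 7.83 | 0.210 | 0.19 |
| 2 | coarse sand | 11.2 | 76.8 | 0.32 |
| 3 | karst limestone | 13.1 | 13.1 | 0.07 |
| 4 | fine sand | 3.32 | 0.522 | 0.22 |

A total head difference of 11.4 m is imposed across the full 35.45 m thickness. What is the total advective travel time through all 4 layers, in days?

With flow normal to the layers, continuity requires the same specific discharge q through every layer.
Σ(b_i/K_i) = 7.83/0.210 + 11.2/76.8 + 13.1/13.1 + 3.32/0.522 = 44.79 d.
q = Δh / Σ(b_i/K_i) = 11.4 / 44.79 = 0.2545 m/day.
In each layer the seepage velocity is v_i = q/n_i, so the layer transit time is t_i = b_i·n_i / q:
  layer 1 (weathered basalt): t_1 = 7.83 × 0.19 / 0.2545 = 5.845 d
  layer 2 (coarse sand): t_2 = 11.2 × 0.32 / 0.2545 = 14.08 d
  layer 3 (karst limestone): t_3 = 13.1 × 0.07 / 0.2545 = 3.603 d
  layer 4 (fine sand): t_4 = 3.32 × 0.22 / 0.2545 = 2.870 d
Total t = Σ t_i = 26.40 days.

26.4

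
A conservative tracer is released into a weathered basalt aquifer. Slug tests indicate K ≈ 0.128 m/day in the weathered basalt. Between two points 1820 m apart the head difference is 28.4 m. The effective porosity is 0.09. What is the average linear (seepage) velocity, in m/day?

Hydraulic gradient i = Δh / L = 28.4 / 1820 = 0.01560.
Darcy flux q = K · i = 0.1280 × 0.01560 = 0.001997 m/day.
Seepage velocity v = q / n_e = 0.001997 / 0.09 = 0.02219 m/day.

0.0222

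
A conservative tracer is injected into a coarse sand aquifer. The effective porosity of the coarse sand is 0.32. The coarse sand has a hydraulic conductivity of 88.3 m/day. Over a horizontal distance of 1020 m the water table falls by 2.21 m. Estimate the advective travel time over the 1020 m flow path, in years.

Hydraulic gradient i = Δh / L = 2.21 / 1020 = 0.002167.
Darcy flux q = K · i = 88.30 × 0.002167 = 0.1913 m/day.
Seepage velocity v = q / n_e = 0.1913 / 0.32 = 0.5979 m/day.
Travel time t = L / v = 1020 / 0.5979 = 1706 days = 4.671 years.

4.67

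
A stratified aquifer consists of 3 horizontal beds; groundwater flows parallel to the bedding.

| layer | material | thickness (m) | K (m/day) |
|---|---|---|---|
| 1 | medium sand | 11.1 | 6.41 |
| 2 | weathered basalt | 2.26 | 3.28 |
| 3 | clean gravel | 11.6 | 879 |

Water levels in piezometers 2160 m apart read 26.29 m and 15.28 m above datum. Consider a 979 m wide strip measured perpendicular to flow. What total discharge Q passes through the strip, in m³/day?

Flow is parallel to layering, so each bed carries its own Darcy discharge and the transmissivities add.
Σ(K_i·b_i) = 6.41×11.1 + 3.28×2.26 + 879×11.6 = 10275 m²/day.
Hydraulic gradient i = (26.29 − 15.28) / 2160 = 11.01 / 2160 = 0.005097.
Q = Σ(K_i·b_i) · W · i = 10275 × 979 × 0.005097 = 51274 m³/day.

51300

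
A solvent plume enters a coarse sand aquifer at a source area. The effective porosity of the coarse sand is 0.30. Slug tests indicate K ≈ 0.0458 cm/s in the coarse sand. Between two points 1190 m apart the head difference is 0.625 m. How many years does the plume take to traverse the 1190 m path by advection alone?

Convert K: 0.0458 cm/s × 864 = 39.57 m/day.
Hydraulic gradient i = Δh / L = 0.625 / 1190 = 0.0005252.
Darcy flux q = K · i = 39.57 × 0.0005252 = 0.02078 m/day.
Seepage velocity v = q / n_e = 0.02078 / 0.30 = 0.06928 m/day.
Travel time t = L / v = 1190 / 0.06928 = 17177 days = 47.03 years.

47.0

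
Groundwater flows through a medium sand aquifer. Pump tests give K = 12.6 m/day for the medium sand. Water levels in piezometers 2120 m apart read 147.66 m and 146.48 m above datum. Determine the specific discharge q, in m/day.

0.00701

Hydraulic gradient i = (147.66 − 146.48) / 2120 = 1.18 / 2120 = 0.0005566.
Specific discharge q = K · i = 12.60 × 0.0005566 = 0.007013 m/day.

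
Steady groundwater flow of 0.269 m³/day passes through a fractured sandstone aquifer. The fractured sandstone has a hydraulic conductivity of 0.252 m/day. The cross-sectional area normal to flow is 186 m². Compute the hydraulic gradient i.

0.00574

From Q = K·A·i, i = Q / (K·A) = 0.269 / (0.2520 × 186.0) = 0.005739.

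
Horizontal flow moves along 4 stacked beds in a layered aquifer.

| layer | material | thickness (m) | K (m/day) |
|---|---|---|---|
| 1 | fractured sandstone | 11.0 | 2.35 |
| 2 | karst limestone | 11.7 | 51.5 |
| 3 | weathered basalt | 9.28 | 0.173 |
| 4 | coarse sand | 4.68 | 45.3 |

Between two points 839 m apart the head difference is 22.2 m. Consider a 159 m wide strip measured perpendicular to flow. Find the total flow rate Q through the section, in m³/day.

3540

Flow is parallel to layering, so each bed carries its own Darcy discharge and the transmissivities add.
Σ(K_i·b_i) = 2.35×11.0 + 51.5×11.7 + 0.173×9.28 + 45.3×4.68 = 842.0 m²/day.
Hydraulic gradient i = Δh / L = 22.2 / 839 = 0.02646.
Q = Σ(K_i·b_i) · W · i = 842.0 × 159 × 0.02646 = 3542 m³/day.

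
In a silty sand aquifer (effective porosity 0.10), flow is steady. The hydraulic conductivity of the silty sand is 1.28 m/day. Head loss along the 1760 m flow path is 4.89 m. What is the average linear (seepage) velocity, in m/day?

0.0356

Hydraulic gradient i = Δh / L = 4.89 / 1760 = 0.002778.
Darcy flux q = K · i = 1.280 × 0.002778 = 0.003556 m/day.
Seepage velocity v = q / n_e = 0.003556 / 0.10 = 0.03556 m/day.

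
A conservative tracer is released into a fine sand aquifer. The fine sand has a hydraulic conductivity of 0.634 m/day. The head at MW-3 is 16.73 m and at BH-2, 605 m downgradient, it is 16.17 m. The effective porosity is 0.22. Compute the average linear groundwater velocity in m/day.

Hydraulic gradient i = (16.73 − 16.17) / 605 = 0.56 / 605 = 0.0009256.
Darcy flux q = K · i = 0.6340 × 0.0009256 = 0.0005868 m/day.
Seepage velocity v = q / n_e = 0.0005868 / 0.22 = 0.002667 m/day.

0.00267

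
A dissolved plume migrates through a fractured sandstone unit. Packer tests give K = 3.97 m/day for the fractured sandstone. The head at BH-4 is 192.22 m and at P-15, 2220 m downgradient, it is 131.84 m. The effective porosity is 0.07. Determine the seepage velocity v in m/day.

1.54

Hydraulic gradient i = (192.22 − 131.84) / 2220 = 60.38 / 2220 = 0.02720.
Darcy flux q = K · i = 3.970 × 0.02720 = 0.1080 m/day.
Seepage velocity v = q / n_e = 0.1080 / 0.07 = 1.543 m/day.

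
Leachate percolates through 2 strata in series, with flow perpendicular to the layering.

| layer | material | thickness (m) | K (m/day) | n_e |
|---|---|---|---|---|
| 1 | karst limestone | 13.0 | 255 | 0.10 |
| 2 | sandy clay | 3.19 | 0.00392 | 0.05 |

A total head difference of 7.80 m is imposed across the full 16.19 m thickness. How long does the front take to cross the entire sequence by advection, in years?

With flow normal to the layers, continuity requires the same specific discharge q through every layer.
Σ(b_i/K_i) = 13.0/255 + 3.19/0.00392 = 813.8 d.
q = Δh / Σ(b_i/K_i) = 7.80 / 813.8 = 0.009584 m/day.
In each layer the seepage velocity is v_i = q/n_i, so the layer transit time is t_i = b_i·n_i / q:
  layer 1 (karst limestone): t_1 = 13.0 × 0.10 / 0.009584 = 135.6 d
  layer 2 (sandy clay): t_2 = 3.19 × 0.05 / 0.009584 = 16.64 d
Total t = Σ t_i = 152.3 days = 0.4169 years.

0.417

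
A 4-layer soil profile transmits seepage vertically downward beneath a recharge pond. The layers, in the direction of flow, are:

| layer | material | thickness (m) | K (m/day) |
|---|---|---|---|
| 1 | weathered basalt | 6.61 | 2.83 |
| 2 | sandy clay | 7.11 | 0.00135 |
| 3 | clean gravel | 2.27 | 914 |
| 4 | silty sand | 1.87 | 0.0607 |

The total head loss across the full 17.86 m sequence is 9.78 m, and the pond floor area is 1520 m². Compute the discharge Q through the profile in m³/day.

2.80

Flow is perpendicular to layering, so the layers act in series and the equivalent K is the thickness-weighted harmonic mean.
Total thickness L = 6.61 + 7.11 + 2.27 + 1.87 = 17.86 m.
Σ(b_i/K_i) = 6.61/2.83 + 7.11/0.00135 + 2.27/914 + 1.87/0.0607 = 5300 d.
K_eq = L / Σ(b_i/K_i) = 17.86 / 5300 = 0.003370 m/day.
Q = K_eq · A · (Δh/L) = 0.003370 × 1520 × (9.78/17.86) = 2.805 m³/day.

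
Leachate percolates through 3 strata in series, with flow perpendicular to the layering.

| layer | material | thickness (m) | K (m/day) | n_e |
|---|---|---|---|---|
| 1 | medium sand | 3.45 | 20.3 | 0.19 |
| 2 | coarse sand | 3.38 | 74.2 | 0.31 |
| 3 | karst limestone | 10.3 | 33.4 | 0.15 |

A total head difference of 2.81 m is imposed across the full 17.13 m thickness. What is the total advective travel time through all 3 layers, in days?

0.606

With flow normal to the layers, continuity requires the same specific discharge q through every layer.
Σ(b_i/K_i) = 3.45/20.3 + 3.38/74.2 + 10.3/33.4 = 0.5239 d.
q = Δh / Σ(b_i/K_i) = 2.81 / 0.5239 = 5.364 m/day.
In each layer the seepage velocity is v_i = q/n_i, so the layer transit time is t_i = b_i·n_i / q:
  layer 1 (medium sand): t_1 = 3.45 × 0.19 / 5.364 = 0.1222 d
  layer 2 (coarse sand): t_2 = 3.38 × 0.31 / 5.364 = 0.1953 d
  layer 3 (karst limestone): t_3 = 10.3 × 0.15 / 5.364 = 0.2880 d
Total t = Σ t_i = 0.6056 days.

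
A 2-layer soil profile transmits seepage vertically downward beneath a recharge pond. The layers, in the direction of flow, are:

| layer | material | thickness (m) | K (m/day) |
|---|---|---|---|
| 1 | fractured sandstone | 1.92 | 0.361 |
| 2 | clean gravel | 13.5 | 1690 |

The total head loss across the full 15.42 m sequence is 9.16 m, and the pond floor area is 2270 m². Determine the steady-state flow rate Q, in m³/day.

Flow is perpendicular to layering, so the layers act in series and the equivalent K is the thickness-weighted harmonic mean.
Total thickness L = 1.92 + 13.5 = 15.42 m.
Σ(b_i/K_i) = 1.92/0.361 + 13.5/1690 = 5.327 d.
K_eq = L / Σ(b_i/K_i) = 15.42 / 5.327 = 2.895 m/day.
Q = K_eq · A · (Δh/L) = 2.895 × 2270 × (9.16/15.42) = 3904 m³/day.

3900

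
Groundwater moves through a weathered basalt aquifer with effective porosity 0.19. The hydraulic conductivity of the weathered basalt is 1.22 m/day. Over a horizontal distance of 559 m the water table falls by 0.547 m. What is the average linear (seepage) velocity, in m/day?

Hydraulic gradient i = Δh / L = 0.547 / 559 = 0.0009785.
Darcy flux q = K · i = 1.220 × 0.0009785 = 0.001194 m/day.
Seepage velocity v = q / n_e = 0.001194 / 0.19 = 0.006283 m/day.

0.00628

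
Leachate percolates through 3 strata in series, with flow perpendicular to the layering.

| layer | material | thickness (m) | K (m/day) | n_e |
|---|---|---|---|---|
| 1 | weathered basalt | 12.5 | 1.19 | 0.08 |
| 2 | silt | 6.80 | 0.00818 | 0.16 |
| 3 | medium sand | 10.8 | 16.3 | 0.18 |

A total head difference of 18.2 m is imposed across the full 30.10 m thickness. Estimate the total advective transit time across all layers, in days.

With flow normal to the layers, continuity requires the same specific discharge q through every layer.
Σ(b_i/K_i) = 12.5/1.19 + 6.80/0.00818 + 10.8/16.3 = 842.5 d.
q = Δh / Σ(b_i/K_i) = 18.2 / 842.5 = 0.02160 m/day.
In each layer the seepage velocity is v_i = q/n_i, so the layer transit time is t_i = b_i·n_i / q:
  layer 1 (weathered basalt): t_1 = 12.5 × 0.08 / 0.02160 = 46.29 d
  layer 2 (silt): t_2 = 6.80 × 0.16 / 0.02160 = 50.36 d
  layer 3 (medium sand): t_3 = 10.8 × 0.18 / 0.02160 = 89.99 d
Total t = Σ t_i = 186.6 days.

187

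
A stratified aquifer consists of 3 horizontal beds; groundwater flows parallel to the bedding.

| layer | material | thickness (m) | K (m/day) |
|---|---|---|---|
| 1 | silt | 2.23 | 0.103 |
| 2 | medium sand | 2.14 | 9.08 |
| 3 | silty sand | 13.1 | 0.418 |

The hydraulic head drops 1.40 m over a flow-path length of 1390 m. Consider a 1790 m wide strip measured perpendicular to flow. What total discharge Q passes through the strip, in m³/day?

45.3

Flow is parallel to layering, so each bed carries its own Darcy discharge and the transmissivities add.
Σ(K_i·b_i) = 0.103×2.23 + 9.08×2.14 + 0.418×13.1 = 25.14 m²/day.
Hydraulic gradient i = Δh / L = 1.40 / 1390 = 0.001007.
Q = Σ(K_i·b_i) · W · i = 25.14 × 1790 × 0.001007 = 45.32 m³/day.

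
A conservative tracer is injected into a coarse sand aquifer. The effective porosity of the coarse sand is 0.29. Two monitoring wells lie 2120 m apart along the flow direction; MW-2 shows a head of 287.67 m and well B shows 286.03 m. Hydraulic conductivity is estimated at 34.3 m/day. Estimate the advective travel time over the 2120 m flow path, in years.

63.4

Hydraulic gradient i = (287.67 − 286.03) / 2120 = 1.64 / 2120 = 0.0007736.
Darcy flux q = K · i = 34.30 × 0.0007736 = 0.02653 m/day.
Seepage velocity v = q / n_e = 0.02653 / 0.29 = 0.09150 m/day.
Travel time t = L / v = 2120 / 0.09150 = 23170 days = 63.44 years.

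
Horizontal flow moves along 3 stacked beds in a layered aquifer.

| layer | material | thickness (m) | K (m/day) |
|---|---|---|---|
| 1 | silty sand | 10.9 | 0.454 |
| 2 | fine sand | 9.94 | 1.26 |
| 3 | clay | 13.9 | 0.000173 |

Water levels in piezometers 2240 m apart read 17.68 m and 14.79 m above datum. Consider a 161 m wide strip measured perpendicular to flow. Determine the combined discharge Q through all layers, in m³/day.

3.63

Flow is parallel to layering, so each bed carries its own Darcy discharge and the transmissivities add.
Σ(K_i·b_i) = 0.454×10.9 + 1.26×9.94 + 0.000173×13.9 = 17.48 m²/day.
Hydraulic gradient i = (17.68 − 14.79) / 2240 = 2.89 / 2240 = 0.001290.
Q = Σ(K_i·b_i) · W · i = 17.48 × 161 × 0.001290 = 3.630 m³/day.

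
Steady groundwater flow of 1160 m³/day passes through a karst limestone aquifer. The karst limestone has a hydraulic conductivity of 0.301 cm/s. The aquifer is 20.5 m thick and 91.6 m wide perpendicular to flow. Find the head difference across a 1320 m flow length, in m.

Convert K: 0.301 cm/s × 864 = 260.1 m/day.
Cross-sectional area A = 91.6 × 20.5 = 1878 m².
From Q = K·A·i, i = Q / (K·A) = 1160 / (260.1 × 1878) = 0.002375.
Head loss Δh = i · L = 0.002375 × 1320 = 3.135 m.

3.14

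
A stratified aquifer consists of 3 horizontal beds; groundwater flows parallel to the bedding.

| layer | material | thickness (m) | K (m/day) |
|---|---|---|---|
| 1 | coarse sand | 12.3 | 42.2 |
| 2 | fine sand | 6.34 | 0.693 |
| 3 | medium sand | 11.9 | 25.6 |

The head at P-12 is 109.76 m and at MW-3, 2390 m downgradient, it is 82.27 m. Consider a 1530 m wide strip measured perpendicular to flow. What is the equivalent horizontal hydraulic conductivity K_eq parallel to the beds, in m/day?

Flow is parallel to layering, so each bed carries its own Darcy discharge and the transmissivities add.
Σ(K_i·b_i) = 42.2×12.3 + 0.693×6.34 + 25.6×11.9 = 828.1 m²/day.
Total thickness b = 30.54 m, so K_eq = Σ(K_i·b_i)/b = 27.12 m/day.

27.1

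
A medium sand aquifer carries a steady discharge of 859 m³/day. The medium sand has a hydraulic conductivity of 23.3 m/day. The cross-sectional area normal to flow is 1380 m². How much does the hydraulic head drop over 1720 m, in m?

46.0

From Q = K·A·i, i = Q / (K·A) = 859 / (23.30 × 1380) = 0.02672.
Head loss Δh = i · L = 0.02672 × 1720 = 45.95 m.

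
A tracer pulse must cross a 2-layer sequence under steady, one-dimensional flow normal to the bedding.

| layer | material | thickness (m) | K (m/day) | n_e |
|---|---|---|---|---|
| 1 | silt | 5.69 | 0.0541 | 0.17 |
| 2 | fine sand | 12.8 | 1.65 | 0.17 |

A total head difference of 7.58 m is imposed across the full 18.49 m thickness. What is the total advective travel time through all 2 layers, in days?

With flow normal to the layers, continuity requires the same specific discharge q through every layer.
Σ(b_i/K_i) = 5.69/0.0541 + 12.8/1.65 = 112.9 d.
q = Δh / Σ(b_i/K_i) = 7.58 / 112.9 = 0.06712 m/day.
In each layer the seepage velocity is v_i = q/n_i, so the layer transit time is t_i = b_i·n_i / q:
  layer 1 (silt): t_1 = 5.69 × 0.17 / 0.06712 = 14.41 d
  layer 2 (fine sand): t_2 = 12.8 × 0.17 / 0.06712 = 32.42 d
Total t = Σ t_i = 46.83 days.

46.8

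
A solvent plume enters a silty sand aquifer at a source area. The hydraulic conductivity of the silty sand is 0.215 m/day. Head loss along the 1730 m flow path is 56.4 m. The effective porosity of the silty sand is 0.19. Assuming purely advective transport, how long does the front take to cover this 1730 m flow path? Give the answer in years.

Hydraulic gradient i = Δh / L = 56.4 / 1730 = 0.03260.
Darcy flux q = K · i = 0.2150 × 0.03260 = 0.007009 m/day.
Seepage velocity v = q / n_e = 0.007009 / 0.19 = 0.03689 m/day.
Travel time t = L / v = 1730 / 0.03689 = 46895 days = 128.4 years.

128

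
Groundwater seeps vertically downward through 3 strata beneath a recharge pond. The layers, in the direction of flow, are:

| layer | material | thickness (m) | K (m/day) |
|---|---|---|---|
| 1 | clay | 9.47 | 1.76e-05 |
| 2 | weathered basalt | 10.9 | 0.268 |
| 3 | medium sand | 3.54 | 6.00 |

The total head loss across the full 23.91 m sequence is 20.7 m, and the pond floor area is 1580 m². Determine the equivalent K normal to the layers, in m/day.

Flow is perpendicular to layering, so the layers act in series and the equivalent K is the thickness-weighted harmonic mean.
Total thickness L = 9.47 + 10.9 + 3.54 = 23.91 m.
Σ(b_i/K_i) = 9.47/1.76e-05 + 10.9/0.268 + 3.54/6.00 = 5.381e+05 d.
K_eq = L / Σ(b_i/K_i) = 23.91 / 5.381e+05 = 4.443e-05 m/day.

4.44e-05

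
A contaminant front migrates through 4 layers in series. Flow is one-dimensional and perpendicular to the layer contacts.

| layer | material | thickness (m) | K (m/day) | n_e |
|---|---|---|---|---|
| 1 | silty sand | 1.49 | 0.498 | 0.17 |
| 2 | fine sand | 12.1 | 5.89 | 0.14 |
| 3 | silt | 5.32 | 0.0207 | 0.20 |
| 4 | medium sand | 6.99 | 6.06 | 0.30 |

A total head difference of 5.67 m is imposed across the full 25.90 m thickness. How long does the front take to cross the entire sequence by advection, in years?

With flow normal to the layers, continuity requires the same specific discharge q through every layer.
Σ(b_i/K_i) = 1.49/0.498 + 12.1/5.89 + 5.32/0.0207 + 6.99/6.06 = 263.2 d.
q = Δh / Σ(b_i/K_i) = 5.67 / 263.2 = 0.02154 m/day.
In each layer the seepage velocity is v_i = q/n_i, so the layer transit time is t_i = b_i·n_i / q:
  layer 1 (silty sand): t_1 = 1.49 × 0.17 / 0.02154 = 11.76 d
  layer 2 (fine sand): t_2 = 12.1 × 0.14 / 0.02154 = 78.64 d
  layer 3 (silt): t_3 = 5.32 × 0.20 / 0.02154 = 49.39 d
  layer 4 (medium sand): t_4 = 6.99 × 0.30 / 0.02154 = 97.34 d
Total t = Σ t_i = 237.1 days = 0.6492 years.

0.649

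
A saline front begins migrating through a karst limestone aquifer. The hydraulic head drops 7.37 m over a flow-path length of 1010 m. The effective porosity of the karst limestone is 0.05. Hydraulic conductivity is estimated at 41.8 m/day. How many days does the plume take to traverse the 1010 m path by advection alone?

166

Hydraulic gradient i = Δh / L = 7.37 / 1010 = 0.007297.
Darcy flux q = K · i = 41.80 × 0.007297 = 0.3050 m/day.
Seepage velocity v = q / n_e = 0.3050 / 0.05 = 6.100 m/day.
Travel time t = L / v = 1010 / 6.100 = 165.6 days.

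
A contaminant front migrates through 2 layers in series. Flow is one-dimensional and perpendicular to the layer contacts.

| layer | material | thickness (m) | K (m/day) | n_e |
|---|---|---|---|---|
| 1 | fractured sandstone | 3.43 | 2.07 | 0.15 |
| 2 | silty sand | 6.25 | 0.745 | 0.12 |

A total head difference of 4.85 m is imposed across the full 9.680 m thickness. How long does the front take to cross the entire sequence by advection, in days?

With flow normal to the layers, continuity requires the same specific discharge q through every layer.
Σ(b_i/K_i) = 3.43/2.07 + 6.25/0.745 = 10.05 d.
q = Δh / Σ(b_i/K_i) = 4.85 / 10.05 = 0.4828 m/day.
In each layer the seepage velocity is v_i = q/n_i, so the layer transit time is t_i = b_i·n_i / q:
  layer 1 (fractured sandstone): t_1 = 3.43 × 0.15 / 0.4828 = 1.066 d
  layer 2 (silty sand): t_2 = 6.25 × 0.12 / 0.4828 = 1.554 d
Total t = Σ t_i = 2.619 days.

2.62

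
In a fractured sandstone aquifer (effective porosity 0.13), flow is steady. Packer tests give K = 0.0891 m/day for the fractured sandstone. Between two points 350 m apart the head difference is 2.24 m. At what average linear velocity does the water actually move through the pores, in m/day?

0.00439

Hydraulic gradient i = Δh / L = 2.24 / 350 = 0.006400.
Darcy flux q = K · i = 0.08910 × 0.006400 = 0.0005702 m/day.
Seepage velocity v = q / n_e = 0.0005702 / 0.13 = 0.004386 m/day.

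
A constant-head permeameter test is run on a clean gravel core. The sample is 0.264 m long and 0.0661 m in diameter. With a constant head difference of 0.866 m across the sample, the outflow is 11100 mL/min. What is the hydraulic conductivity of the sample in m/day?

1420

Cross-sectional area A = π·(d/2)² = π × (0.0661/2)² = 0.003432 m².
Convert discharge: 11100 mL/min = 0.0001850 m³/s.
Darcy's law rearranged: K = Q·L / (A·Δh) = 0.0001850 × 0.264 / (0.003432 × 0.866) = 0.01643 m/s = 1420 m/day.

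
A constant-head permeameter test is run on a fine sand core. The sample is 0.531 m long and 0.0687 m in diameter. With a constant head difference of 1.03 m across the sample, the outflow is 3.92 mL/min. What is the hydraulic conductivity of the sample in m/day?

Cross-sectional area A = π·(d/2)² = π × (0.0687/2)² = 0.003707 m².
Convert discharge: 3.92 mL/min = 6.533e-08 m³/s.
Darcy's law rearranged: K = Q·L / (A·Δh) = 6.533e-08 × 0.531 / (0.003707 × 1.03) = 9.086e-06 m/s = 0.7851 m/day.

0.785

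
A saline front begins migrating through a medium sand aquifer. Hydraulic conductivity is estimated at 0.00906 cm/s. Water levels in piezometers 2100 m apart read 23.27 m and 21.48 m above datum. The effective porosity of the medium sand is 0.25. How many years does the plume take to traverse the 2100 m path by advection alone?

215

Convert K: 0.00906 cm/s × 864 = 7.828 m/day.
Hydraulic gradient i = (23.27 − 21.48) / 2100 = 1.79 / 2100 = 0.0008524.
Darcy flux q = K · i = 7.828 × 0.0008524 = 0.006672 m/day.
Seepage velocity v = q / n_e = 0.006672 / 0.25 = 0.02669 m/day.
Travel time t = L / v = 2100 / 0.02669 = 78683 days = 215.4 years.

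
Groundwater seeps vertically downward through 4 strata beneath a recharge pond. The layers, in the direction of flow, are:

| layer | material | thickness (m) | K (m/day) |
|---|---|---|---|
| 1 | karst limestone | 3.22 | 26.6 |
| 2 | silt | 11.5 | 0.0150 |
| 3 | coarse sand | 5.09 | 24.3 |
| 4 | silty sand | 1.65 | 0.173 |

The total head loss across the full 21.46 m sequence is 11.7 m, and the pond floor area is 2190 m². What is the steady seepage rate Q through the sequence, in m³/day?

33.0

Flow is perpendicular to layering, so the layers act in series and the equivalent K is the thickness-weighted harmonic mean.
Total thickness L = 3.22 + 11.5 + 5.09 + 1.65 = 21.46 m.
Σ(b_i/K_i) = 3.22/26.6 + 11.5/0.0150 + 5.09/24.3 + 1.65/0.173 = 776.5 d.
K_eq = L / Σ(b_i/K_i) = 21.46 / 776.5 = 0.02764 m/day.
Q = K_eq · A · (Δh/L) = 0.02764 × 2190 × (11.7/21.46) = 33.00 m³/day.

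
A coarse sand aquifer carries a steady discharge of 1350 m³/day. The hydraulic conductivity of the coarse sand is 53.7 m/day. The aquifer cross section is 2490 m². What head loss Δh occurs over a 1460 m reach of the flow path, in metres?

14.7

From Q = K·A·i, i = Q / (K·A) = 1350 / (53.70 × 2490) = 0.01010.
Head loss Δh = i · L = 0.01010 × 1460 = 14.74 m.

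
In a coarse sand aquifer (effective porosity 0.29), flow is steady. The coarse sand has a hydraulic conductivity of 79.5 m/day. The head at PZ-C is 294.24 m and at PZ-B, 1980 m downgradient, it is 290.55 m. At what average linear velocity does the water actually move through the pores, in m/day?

0.511

Hydraulic gradient i = (294.24 − 290.55) / 1980 = 3.69 / 1980 = 0.001864.
Darcy flux q = K · i = 79.50 × 0.001864 = 0.1482 m/day.
Seepage velocity v = q / n_e = 0.1482 / 0.29 = 0.5109 m/day.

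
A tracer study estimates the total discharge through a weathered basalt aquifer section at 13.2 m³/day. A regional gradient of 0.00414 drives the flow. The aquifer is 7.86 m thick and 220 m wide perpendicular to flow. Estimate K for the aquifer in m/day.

1.84

Cross-sectional area A = 220 × 7.86 = 1729 m².
Hydraulic gradient i = 0.00414.
From Q = K·A·i, K = Q / (A·i) = 13.2 / (1729 × 0.004140) = 1.844 m/day.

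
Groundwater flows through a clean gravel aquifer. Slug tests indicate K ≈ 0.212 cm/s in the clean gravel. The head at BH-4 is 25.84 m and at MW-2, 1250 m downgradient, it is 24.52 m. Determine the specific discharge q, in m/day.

0.193

Convert K: 0.212 cm/s × 864 = 183.2 m/day.
Hydraulic gradient i = (25.84 − 24.52) / 1250 = 1.32 / 1250 = 0.001056.
Specific discharge q = K · i = 183.2 × 0.001056 = 0.1934 m/day.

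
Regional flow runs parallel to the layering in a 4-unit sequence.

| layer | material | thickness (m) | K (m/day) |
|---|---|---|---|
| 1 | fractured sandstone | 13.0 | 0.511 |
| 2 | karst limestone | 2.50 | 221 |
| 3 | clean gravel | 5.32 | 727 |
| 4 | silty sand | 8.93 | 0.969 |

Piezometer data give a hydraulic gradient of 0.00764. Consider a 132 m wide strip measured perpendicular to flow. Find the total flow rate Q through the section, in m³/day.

Flow is parallel to layering, so each bed carries its own Darcy discharge and the transmissivities add.
Σ(K_i·b_i) = 0.511×13.0 + 221×2.50 + 727×5.32 + 0.969×8.93 = 4435 m²/day.
Hydraulic gradient i = 0.00764.
Q = Σ(K_i·b_i) · W · i = 4435 × 132 × 0.007640 = 4473 m³/day.

4470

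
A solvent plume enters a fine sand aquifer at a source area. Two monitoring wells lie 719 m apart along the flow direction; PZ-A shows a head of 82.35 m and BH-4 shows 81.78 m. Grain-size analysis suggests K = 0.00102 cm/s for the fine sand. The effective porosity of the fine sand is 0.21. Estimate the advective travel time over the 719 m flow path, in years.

592

Convert K: 0.00102 cm/s × 864 = 0.8813 m/day.
Hydraulic gradient i = (82.35 − 81.78) / 719 = 0.57 / 719 = 0.0007928.
Darcy flux q = K · i = 0.8813 × 0.0007928 = 0.0006987 m/day.
Seepage velocity v = q / n_e = 0.0006987 / 0.21 = 0.003327 m/day.
Travel time t = L / v = 719 / 0.003327 = 2.161e+05 days = 591.7 years.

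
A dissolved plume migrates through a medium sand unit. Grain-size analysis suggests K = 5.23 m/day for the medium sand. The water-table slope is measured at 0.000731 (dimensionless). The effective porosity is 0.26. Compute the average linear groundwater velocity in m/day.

0.0147

Hydraulic gradient i = 0.000731.
Darcy flux q = K · i = 5.230 × 0.0007310 = 0.003823 m/day.
Seepage velocity v = q / n_e = 0.003823 / 0.26 = 0.01470 m/day.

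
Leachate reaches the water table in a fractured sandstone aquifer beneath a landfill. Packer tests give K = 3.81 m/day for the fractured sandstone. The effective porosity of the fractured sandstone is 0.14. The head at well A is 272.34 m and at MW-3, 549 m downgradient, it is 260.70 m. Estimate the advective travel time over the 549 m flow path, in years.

Hydraulic gradient i = (272.34 − 260.70) / 549 = 11.64 / 549 = 0.02120.
Darcy flux q = K · i = 3.810 × 0.02120 = 0.08078 m/day.
Seepage velocity v = q / n_e = 0.08078 / 0.14 = 0.5770 m/day.
Travel time t = L / v = 549 / 0.5770 = 951.5 days = 2.605 years.

2.60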